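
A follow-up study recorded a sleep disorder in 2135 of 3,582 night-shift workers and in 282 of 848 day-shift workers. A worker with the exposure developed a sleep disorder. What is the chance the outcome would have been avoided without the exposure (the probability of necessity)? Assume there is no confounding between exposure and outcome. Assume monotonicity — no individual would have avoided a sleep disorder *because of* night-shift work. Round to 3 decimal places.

PN ≈ 0.442

p₁ = P(outcome | exposed) = 2135/3582 = 0.59604
p₀ = P(outcome | unexposed) = 282/848 = 0.33255
Under exogeneity and monotonicity, PN = (p₁ − p₀) / p₁.
PN = (0.59604 − 0.33255) / 0.59604 = 0.26349 / 0.59604 ≈ 0.4421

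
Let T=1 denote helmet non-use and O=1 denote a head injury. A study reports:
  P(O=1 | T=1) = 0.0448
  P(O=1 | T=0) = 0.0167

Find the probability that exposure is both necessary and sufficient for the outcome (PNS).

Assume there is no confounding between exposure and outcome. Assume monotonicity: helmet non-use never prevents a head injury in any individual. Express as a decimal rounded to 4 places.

Let p₁ = 0.0448, p₀ = 0.0167.
Under exogeneity and monotonicity, PNS = p₁ − p₀.
PNS = 0.0448 − 0.0167 = 0.0281

PNS ≈ 0.0281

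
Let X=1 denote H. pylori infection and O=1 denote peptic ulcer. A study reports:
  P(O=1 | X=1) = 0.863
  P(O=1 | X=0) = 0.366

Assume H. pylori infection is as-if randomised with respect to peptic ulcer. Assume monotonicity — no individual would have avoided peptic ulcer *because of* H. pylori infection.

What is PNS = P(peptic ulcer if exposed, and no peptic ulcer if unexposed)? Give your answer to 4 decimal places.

Let p₁ = 0.863, p₀ = 0.366.
Under exogeneity and monotonicity, PNS = p₁ − p₀.
PNS = 0.863 − 0.366 = 0.497

PNS ≈ 0.4970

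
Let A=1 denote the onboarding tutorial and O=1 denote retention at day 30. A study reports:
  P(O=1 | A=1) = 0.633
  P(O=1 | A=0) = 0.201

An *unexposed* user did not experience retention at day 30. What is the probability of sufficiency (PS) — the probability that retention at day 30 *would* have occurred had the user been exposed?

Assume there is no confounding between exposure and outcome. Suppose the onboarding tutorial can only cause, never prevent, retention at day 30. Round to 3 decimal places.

PS ≈ 0.541

Let p₁ = 0.633, p₀ = 0.201.
Under exogeneity and monotonicity, PS = (p₁ − p₀) / (1 − p₀).
PS = (0.633 − 0.201) / (1 − 0.201) = 0.432 / 0.799 ≈ 0.5407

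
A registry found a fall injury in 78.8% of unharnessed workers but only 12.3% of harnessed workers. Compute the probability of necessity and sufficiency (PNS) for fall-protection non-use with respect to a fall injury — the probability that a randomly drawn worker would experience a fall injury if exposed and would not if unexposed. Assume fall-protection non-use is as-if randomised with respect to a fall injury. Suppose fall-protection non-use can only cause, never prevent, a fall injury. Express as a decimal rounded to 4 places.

p₁ = 0.788, p₀ = 0.123.
Under exogeneity and monotonicity, PNS = p₁ − p₀.
PNS = 0.788 − 0.123 = 0.665

PNS ≈ 0.6650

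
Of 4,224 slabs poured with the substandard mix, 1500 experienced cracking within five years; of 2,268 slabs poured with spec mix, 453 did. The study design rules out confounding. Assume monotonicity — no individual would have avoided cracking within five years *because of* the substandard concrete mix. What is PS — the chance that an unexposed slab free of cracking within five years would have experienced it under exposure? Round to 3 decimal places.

PS ≈ 0.194

p₁ = P(outcome | exposed) = 1500/4224 = 0.35511
p₀ = P(outcome | unexposed) = 453/2268 = 0.19974
Under exogeneity and monotonicity, PS = (p₁ − p₀) / (1 − p₀).
PS = (0.35511 − 0.19974) / (1 − 0.19974) = 0.15538 / 0.80026 ≈ 0.1942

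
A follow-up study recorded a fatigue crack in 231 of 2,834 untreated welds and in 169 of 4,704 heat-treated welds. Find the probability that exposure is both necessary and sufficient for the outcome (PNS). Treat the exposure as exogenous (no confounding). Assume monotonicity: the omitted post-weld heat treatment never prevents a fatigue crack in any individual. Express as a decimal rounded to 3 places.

p₁ = P(outcome | exposed) = 231/2834 = 0.08151
p₀ = P(outcome | unexposed) = 169/4704 = 0.035927
Under exogeneity and monotonicity, PNS = p₁ − p₀.
PNS = 0.08151 − 0.035927 = 0.045583

PNS ≈ 0.046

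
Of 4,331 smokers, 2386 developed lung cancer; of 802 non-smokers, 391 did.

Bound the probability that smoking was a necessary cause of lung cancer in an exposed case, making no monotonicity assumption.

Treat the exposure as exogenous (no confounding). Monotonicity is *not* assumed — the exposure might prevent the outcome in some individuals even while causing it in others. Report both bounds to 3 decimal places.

0.115 ≤ PN ≤ 0.930

p₁ = P(outcome | exposed) = 2386/4331 = 0.55091
p₀ = P(outcome | unexposed) = 391/802 = 0.48753
Under exogeneity alone the bounds on PN are max{0,(p₁−p₀)/p₁} ≤ PN ≤ min{1,(1−p₀)/p₁}.
  lower = (p₁ − p₀)/p₁ = 0.063381 / 0.55091 ≈ 0.1150
  upper = min{1, (1 − p₀)/p₁} = 0.51247 / 0.55091 ≈ 0.9302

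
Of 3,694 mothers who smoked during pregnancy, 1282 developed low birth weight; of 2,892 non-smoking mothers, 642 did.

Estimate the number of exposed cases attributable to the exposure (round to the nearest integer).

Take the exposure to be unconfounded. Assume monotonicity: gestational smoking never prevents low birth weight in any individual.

p₁ = P(outcome | exposed) = 1282/3694 = 0.34705
p₀ = P(outcome | unexposed) = 642/2892 = 0.22199
PN = (p₁ − p₀)/p₁ = (0.34705 − 0.22199) / 0.34705 ≈ 0.36035.
Attributable cases ≈ PN × (exposed cases) = 0.36035 × 1282 ≈ 461.96.

about 462 cases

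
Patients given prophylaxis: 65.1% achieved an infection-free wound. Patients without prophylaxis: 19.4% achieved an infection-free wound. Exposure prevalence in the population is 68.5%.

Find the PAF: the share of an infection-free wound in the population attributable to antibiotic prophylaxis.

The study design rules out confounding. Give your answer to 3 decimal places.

PAF ≈ 0.617

p₁ = 0.651, p₀ = 0.194.
Overall risk P(Y=1) = π·p₁ + (1−π)·p₀ = 0.685×0.651 + 0.315×0.194 = 0.50704.
Under exogeneity, PAF = [P(Y=1) − p₀] / P(Y=1).
PAF = (0.50704 − 0.194) / 0.50704 ≈ 0.6174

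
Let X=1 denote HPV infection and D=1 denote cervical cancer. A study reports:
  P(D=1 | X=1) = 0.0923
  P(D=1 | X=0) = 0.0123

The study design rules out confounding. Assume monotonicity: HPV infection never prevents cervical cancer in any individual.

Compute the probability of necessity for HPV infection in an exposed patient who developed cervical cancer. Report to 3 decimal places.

Let p₁ = 0.0923, p₀ = 0.0123.
Under exogeneity and monotonicity, PN = (p₁ − p₀) / p₁.
PN = (0.0923 − 0.0123) / 0.0923 = 0.08 / 0.0923 ≈ 0.8667

PN ≈ 0.867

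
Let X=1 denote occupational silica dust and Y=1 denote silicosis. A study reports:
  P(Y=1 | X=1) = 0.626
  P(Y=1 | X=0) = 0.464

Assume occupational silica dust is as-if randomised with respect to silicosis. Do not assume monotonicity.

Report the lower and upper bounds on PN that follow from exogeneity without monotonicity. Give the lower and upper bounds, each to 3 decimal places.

Let p₁ = 0.626, p₀ = 0.464.
Under exogeneity alone the bounds on PN are max{0,(p₁−p₀)/p₁} ≤ PN ≤ min{1,(1−p₀)/p₁}.
  lower = (p₁ − p₀)/p₁ = 0.162 / 0.626 ≈ 0.2588
  upper = min{1, (1 − p₀)/p₁} = 0.536 / 0.626 ≈ 0.8562

0.259 ≤ PN ≤ 0.856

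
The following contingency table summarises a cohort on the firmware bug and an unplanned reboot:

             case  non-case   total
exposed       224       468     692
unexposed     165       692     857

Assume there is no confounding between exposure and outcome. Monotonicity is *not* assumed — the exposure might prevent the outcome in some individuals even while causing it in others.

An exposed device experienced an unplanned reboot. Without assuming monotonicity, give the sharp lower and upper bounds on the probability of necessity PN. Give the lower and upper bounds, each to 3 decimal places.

0.405 ≤ PN ≤ 1.000

p₁ = P(outcome | exposed) = 224/692 = 0.3237
p₀ = P(outcome | unexposed) = 165/857 = 0.19253
Under exogeneity alone the bounds on PN are max{0,(p₁−p₀)/p₁} ≤ PN ≤ min{1,(1−p₀)/p₁}.
  lower = (p₁ − p₀)/p₁ = 0.13117 / 0.3237 ≈ 0.4052
  upper = min{1, (1 − p₀)/p₁} = 0.80747 / 0.3237 ≈ 2.4945 → capped at 1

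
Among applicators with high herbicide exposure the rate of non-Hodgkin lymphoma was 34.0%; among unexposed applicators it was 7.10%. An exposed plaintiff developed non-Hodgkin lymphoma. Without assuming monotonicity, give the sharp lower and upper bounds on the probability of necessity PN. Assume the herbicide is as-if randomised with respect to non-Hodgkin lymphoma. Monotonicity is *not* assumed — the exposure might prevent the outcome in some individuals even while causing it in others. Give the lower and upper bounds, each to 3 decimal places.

0.791 ≤ PN ≤ 1.000

p₁ = 0.34, p₀ = 0.071.
Under exogeneity alone the bounds on PN are max{0,(p₁−p₀)/p₁} ≤ PN ≤ min{1,(1−p₀)/p₁}.
  lower = (p₁ − p₀)/p₁ = 0.269 / 0.34 ≈ 0.7912
  upper = min{1, (1 − p₀)/p₁} = 0.929 / 0.34 ≈ 2.7324 → capped at 1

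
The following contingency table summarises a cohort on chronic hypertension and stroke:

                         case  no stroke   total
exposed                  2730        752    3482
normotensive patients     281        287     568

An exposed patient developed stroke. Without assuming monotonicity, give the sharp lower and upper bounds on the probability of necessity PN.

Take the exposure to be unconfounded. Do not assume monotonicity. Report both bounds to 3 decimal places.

0.369 ≤ PN ≤ 0.644

p₁ = P(outcome | exposed) = 2730/3482 = 0.78403
p₀ = P(outcome | unexposed) = 281/568 = 0.49472
Under exogeneity alone the bounds on PN are max{0,(p₁−p₀)/p₁} ≤ PN ≤ min{1,(1−p₀)/p₁}.
  lower = (p₁ − p₀)/p₁ = 0.28931 / 0.78403 ≈ 0.3690
  upper = min{1, (1 − p₀)/p₁} = 0.50528 / 0.78403 ≈ 0.6445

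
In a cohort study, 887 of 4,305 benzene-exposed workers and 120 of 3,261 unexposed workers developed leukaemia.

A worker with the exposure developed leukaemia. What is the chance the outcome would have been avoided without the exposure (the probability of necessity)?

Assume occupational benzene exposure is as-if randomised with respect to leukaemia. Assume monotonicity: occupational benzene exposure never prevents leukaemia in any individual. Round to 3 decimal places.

p₁ = P(outcome | exposed) = 887/4305 = 0.20604
p₀ = P(outcome | unexposed) = 120/3261 = 0.036799
Under exogeneity and monotonicity, PN = (p₁ − p₀) / p₁.
PN = (0.20604 − 0.036799) / 0.20604 = 0.16924 / 0.20604 ≈ 0.8214

PN ≈ 0.821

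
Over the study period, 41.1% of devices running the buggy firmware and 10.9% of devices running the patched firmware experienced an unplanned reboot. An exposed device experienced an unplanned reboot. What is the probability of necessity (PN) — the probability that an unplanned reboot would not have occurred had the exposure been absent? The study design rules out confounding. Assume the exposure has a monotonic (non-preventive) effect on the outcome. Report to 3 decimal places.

p₁ = 0.411, p₀ = 0.109.
Under exogeneity and monotonicity, PN = (p₁ − p₀) / p₁.
PN = (0.411 − 0.109) / 0.411 = 0.302 / 0.411 ≈ 0.7348

PN ≈ 0.735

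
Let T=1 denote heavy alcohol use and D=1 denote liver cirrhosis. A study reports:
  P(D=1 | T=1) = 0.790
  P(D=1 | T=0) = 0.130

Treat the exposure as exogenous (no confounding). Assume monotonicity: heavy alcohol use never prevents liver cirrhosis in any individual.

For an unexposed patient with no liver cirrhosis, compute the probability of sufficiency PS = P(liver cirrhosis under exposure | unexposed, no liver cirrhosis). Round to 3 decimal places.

PS ≈ 0.759

Let p₁ = 0.79, p₀ = 0.13.
Under exogeneity and monotonicity, PS = (p₁ − p₀) / (1 − p₀).
PS = (0.79 − 0.13) / (1 − 0.13) = 0.66 / 0.87 ≈ 0.7586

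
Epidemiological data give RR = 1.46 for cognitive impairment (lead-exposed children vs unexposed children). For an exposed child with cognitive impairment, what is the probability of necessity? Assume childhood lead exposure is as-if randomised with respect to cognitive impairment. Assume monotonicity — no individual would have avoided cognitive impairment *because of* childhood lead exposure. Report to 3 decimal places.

PN ≈ 0.315

Under exogeneity and monotonicity, PN = (RR − 1) / RR = 1 − 1/RR.
PN = (1.46 − 1) / 1.46 = 0.46 / 1.46 ≈ 0.3151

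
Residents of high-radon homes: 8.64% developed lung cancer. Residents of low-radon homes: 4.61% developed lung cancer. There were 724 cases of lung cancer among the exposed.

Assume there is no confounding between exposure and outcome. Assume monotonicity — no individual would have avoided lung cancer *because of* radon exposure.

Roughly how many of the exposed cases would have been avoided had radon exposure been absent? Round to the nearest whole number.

about 338 cases

p₁ = 0.0864, p₀ = 0.0461.
PN = (p₁ − p₀)/p₁ = (0.0864 − 0.0461) / 0.0864 ≈ 0.46644.
Attributable cases ≈ PN × (exposed cases) = 0.46644 × 724 ≈ 337.70.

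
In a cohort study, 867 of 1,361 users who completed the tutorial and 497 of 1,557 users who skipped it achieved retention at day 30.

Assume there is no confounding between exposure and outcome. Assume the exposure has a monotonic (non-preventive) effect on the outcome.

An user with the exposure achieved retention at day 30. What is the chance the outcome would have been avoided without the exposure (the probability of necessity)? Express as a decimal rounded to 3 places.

p₁ = P(outcome | exposed) = 867/1361 = 0.63703
p₀ = P(outcome | unexposed) = 497/1557 = 0.3192
Under exogeneity and monotonicity, PN = (p₁ − p₀) / p₁.
PN = (0.63703 − 0.3192) / 0.63703 = 0.31783 / 0.63703 ≈ 0.4989

PN ≈ 0.499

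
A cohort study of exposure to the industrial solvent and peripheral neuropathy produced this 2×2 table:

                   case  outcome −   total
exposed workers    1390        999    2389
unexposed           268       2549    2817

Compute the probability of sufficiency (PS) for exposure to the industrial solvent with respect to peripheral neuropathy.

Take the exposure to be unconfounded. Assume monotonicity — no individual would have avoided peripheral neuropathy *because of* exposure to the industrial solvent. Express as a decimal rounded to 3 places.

p₁ = P(outcome | exposed) = 1390/2389 = 0.58183
p₀ = P(outcome | unexposed) = 268/2817 = 0.095137
Under exogeneity and monotonicity, PS = (p₁ − p₀)/(1 − p₀).
PS = (0.58183 − 0.095137) / 0.90486 ≈ 0.5379

PS ≈ 0.538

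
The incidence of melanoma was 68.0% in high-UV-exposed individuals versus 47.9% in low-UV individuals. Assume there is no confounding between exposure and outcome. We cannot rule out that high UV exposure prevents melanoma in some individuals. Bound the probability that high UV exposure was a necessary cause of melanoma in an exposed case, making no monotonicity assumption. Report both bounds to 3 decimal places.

p₁ = 0.68, p₀ = 0.479.
Under exogeneity alone the bounds on PN are max{0,(p₁−p₀)/p₁} ≤ PN ≤ min{1,(1−p₀)/p₁}.
  lower = (p₁ − p₀)/p₁ = 0.201 / 0.68 ≈ 0.2956
  upper = min{1, (1 − p₀)/p₁} = 0.521 / 0.68 ≈ 0.7662

0.296 ≤ PN ≤ 0.766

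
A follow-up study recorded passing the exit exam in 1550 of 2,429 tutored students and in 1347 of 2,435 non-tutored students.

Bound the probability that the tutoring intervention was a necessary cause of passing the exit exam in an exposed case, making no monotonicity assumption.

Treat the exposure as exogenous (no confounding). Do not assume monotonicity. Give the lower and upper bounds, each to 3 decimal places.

p₁ = P(outcome | exposed) = 1550/2429 = 0.63812
p₀ = P(outcome | unexposed) = 1347/2435 = 0.55318
Under exogeneity alone the bounds on PN are max{0,(p₁−p₀)/p₁} ≤ PN ≤ min{1,(1−p₀)/p₁}.
  lower = (p₁ − p₀)/p₁ = 0.08494 / 0.63812 ≈ 0.1331
  upper = min{1, (1 − p₀)/p₁} = 0.44682 / 0.63812 ≈ 0.7002

0.133 ≤ PN ≤ 0.700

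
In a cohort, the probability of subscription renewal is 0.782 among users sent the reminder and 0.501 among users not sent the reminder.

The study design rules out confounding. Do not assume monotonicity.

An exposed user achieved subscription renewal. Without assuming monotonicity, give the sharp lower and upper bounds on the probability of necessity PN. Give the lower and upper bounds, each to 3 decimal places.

Let p₁ = 0.782, p₀ = 0.501.
Under exogeneity alone the bounds on PN are max{0,(p₁−p₀)/p₁} ≤ PN ≤ min{1,(1−p₀)/p₁}.
  lower = (p₁ − p₀)/p₁ = 0.281 / 0.782 ≈ 0.3593
  upper = min{1, (1 − p₀)/p₁} = 0.499 / 0.782 ≈ 0.6381

0.359 ≤ PN ≤ 0.638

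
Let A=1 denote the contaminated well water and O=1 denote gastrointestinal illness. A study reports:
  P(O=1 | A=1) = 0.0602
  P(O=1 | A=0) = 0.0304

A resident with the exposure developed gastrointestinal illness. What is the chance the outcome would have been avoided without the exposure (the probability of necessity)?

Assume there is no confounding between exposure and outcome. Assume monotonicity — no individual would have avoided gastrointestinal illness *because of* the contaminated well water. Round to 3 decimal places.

PN ≈ 0.495

Let p₁ = 0.0602, p₀ = 0.0304.
Under exogeneity and monotonicity, PN = (p₁ − p₀) / p₁.
PN = (0.0602 − 0.0304) / 0.0602 = 0.0298 / 0.0602 ≈ 0.4950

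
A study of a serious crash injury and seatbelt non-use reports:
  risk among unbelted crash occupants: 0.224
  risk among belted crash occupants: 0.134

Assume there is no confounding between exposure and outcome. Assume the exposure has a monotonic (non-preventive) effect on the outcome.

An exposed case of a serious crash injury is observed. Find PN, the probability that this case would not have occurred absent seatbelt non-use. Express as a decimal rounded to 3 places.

PN ≈ 0.402

Let p₁ = 0.224, p₀ = 0.134.
Under exogeneity and monotonicity, PN = (p₁ − p₀) / p₁.
PN = (0.224 − 0.134) / 0.224 = 0.09 / 0.224 ≈ 0.4018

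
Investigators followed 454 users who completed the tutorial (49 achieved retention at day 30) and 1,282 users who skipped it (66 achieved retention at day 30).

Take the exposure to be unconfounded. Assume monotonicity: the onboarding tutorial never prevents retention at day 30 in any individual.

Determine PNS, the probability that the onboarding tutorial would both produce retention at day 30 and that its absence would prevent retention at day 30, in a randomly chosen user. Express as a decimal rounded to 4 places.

p₁ = P(outcome | exposed) = 49/454 = 0.10793
p₀ = P(outcome | unexposed) = 66/1282 = 0.051482
Under exogeneity and monotonicity, PNS = p₁ − p₀.
PNS = 0.10793 − 0.051482 = 0.056447

PNS ≈ 0.0564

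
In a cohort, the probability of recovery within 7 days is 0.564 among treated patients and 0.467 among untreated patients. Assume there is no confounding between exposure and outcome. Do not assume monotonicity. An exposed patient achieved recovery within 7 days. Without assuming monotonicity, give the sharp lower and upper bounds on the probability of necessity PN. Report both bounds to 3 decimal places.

Let p₁ = 0.564, p₀ = 0.467.
Under exogeneity alone the bounds on PN are max{0,(p₁−p₀)/p₁} ≤ PN ≤ min{1,(1−p₀)/p₁}.
  lower = (p₁ − p₀)/p₁ = 0.097 / 0.564 ≈ 0.1720
  upper = min{1, (1 − p₀)/p₁} = 0.533 / 0.564 ≈ 0.9450

0.172 ≤ PN ≤ 0.945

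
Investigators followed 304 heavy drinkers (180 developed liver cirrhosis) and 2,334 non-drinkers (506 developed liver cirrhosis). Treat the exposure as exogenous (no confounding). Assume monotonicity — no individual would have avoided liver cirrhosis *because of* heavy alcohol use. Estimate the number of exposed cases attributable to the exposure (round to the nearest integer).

about 114 cases

p₁ = P(outcome | exposed) = 180/304 = 0.59211
p₀ = P(outcome | unexposed) = 506/2334 = 0.2168
PN = (p₁ − p₀)/p₁ = (0.59211 − 0.2168) / 0.59211 ≈ 0.63386.
Attributable cases ≈ PN × (exposed cases) = 0.63386 × 180 ≈ 114.09.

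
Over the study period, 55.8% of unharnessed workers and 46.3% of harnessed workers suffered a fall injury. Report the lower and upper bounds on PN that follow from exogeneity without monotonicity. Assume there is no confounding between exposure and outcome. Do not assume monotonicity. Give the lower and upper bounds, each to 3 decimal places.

0.170 ≤ PN ≤ 0.962

p₁ = 0.558, p₀ = 0.463.
Under exogeneity alone the bounds on PN are max{0,(p₁−p₀)/p₁} ≤ PN ≤ min{1,(1−p₀)/p₁}.
  lower = (p₁ − p₀)/p₁ = 0.095 / 0.558 ≈ 0.1703
  upper = min{1, (1 − p₀)/p₁} = 0.537 / 0.558 ≈ 0.9624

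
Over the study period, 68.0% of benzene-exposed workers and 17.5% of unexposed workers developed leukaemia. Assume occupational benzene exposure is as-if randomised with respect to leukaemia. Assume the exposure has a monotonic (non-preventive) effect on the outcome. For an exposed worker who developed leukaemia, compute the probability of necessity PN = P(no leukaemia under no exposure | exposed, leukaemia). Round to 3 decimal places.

PN ≈ 0.743

p₁ = 0.68, p₀ = 0.175.
Under exogeneity and monotonicity, PN = (p₁ − p₀) / p₁.
PN = (0.68 − 0.175) / 0.68 = 0.505 / 0.68 ≈ 0.7426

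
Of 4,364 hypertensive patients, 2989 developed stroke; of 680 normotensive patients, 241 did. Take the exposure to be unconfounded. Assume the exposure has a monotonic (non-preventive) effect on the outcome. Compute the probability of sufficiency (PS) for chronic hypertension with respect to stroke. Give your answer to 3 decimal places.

p₁ = P(outcome | exposed) = 2989/4364 = 0.68492
p₀ = P(outcome | unexposed) = 241/680 = 0.35441
Under exogeneity and monotonicity, PS = (p₁ − p₀) / (1 − p₀).
PS = (0.68492 − 0.35441) / (1 − 0.35441) = 0.33051 / 0.64559 ≈ 0.5120

PS ≈ 0.512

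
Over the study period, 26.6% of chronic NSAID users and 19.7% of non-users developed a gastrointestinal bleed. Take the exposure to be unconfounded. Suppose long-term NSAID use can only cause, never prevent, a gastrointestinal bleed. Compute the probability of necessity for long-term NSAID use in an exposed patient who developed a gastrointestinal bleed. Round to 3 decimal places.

PN ≈ 0.259

p₁ = 0.266, p₀ = 0.197.
Under exogeneity and monotonicity, PN = (p₁ − p₀) / p₁.
PN = (0.266 − 0.197) / 0.266 = 0.069 / 0.266 ≈ 0.2594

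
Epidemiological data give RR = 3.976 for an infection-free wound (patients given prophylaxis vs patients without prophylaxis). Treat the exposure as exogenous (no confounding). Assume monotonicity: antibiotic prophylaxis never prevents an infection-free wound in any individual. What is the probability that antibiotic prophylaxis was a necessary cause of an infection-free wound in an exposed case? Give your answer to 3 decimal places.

PN ≈ 0.748

Under exogeneity and monotonicity, PN = (RR − 1) / RR = 1 − 1/RR.
PN = (3.976 − 1) / 3.976 = 2.976 / 3.976 ≈ 0.7485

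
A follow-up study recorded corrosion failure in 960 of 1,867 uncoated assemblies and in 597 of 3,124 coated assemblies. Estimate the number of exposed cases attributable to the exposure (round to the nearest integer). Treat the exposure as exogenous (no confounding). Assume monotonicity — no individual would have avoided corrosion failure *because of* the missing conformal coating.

about 603 cases

p₁ = P(outcome | exposed) = 960/1867 = 0.51419
p₀ = P(outcome | unexposed) = 597/3124 = 0.1911
PN = (p₁ − p₀)/p₁ = (0.51419 − 0.1911) / 0.51419 ≈ 0.62835.
Attributable cases ≈ PN × (exposed cases) = 0.62835 × 960 ≈ 603.21.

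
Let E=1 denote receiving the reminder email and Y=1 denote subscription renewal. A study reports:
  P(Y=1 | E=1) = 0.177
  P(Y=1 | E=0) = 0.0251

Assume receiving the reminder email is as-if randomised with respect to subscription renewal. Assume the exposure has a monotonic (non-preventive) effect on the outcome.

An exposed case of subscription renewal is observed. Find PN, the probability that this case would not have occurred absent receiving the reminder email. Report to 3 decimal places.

Let p₁ = 0.177, p₀ = 0.0251.
Under exogeneity and monotonicity, PN = (p₁ − p₀) / p₁.
PN = (0.177 − 0.0251) / 0.177 = 0.1519 / 0.177 ≈ 0.8582

PN ≈ 0.858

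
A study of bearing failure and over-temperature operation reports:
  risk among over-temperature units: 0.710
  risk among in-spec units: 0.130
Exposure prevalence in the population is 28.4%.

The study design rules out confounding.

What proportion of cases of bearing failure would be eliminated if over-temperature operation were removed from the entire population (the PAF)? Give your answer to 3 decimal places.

Let p₁ = 0.71, p₀ = 0.13.
Overall risk P(Y=1) = π·p₁ + (1−π)·p₀ = 0.284×0.71 + 0.716×0.13 = 0.29472.
Under exogeneity, PAF = [P(Y=1) − p₀] / P(Y=1).
PAF = (0.29472 − 0.13) / 0.29472 ≈ 0.5589

PAF ≈ 0.559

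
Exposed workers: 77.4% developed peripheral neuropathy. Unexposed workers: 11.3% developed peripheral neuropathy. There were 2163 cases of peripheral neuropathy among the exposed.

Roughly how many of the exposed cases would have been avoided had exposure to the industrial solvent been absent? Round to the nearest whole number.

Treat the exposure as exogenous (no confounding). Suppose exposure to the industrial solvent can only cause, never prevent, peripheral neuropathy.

p₁ = 0.774, p₀ = 0.113.
PN = (p₁ − p₀)/p₁ = (0.774 − 0.113) / 0.774 ≈ 0.85401.
Attributable cases ≈ PN × (exposed cases) = 0.85401 × 2163 ≈ 1847.21.

about 1847 cases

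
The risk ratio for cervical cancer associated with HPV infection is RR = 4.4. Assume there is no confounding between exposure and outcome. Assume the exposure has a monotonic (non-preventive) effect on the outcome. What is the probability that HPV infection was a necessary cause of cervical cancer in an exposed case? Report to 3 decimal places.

Under exogeneity and monotonicity, PN = (RR − 1) / RR = 1 − 1/RR.
PN = (4.4 − 1) / 4.4 = 3.4 / 4.4 ≈ 0.7727

PN ≈ 0.773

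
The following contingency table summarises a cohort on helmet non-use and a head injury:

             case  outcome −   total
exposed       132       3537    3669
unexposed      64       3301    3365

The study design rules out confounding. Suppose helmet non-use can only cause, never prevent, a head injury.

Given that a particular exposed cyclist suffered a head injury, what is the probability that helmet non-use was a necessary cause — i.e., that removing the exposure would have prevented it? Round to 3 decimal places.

PN ≈ 0.471

p₁ = P(outcome | exposed) = 132/3669 = 0.035977
p₀ = P(outcome | unexposed) = 64/3365 = 0.019019
Under exogeneity and monotonicity, PN = (p₁ − p₀)/p₁.
PN = (0.035977 − 0.019019) / 0.035977 ≈ 0.4713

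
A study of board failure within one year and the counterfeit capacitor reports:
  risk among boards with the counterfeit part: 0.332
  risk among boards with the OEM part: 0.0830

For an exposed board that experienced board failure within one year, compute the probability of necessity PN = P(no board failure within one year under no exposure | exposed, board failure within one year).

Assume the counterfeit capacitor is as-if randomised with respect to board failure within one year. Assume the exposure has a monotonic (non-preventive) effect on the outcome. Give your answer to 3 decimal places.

Let p₁ = 0.332, p₀ = 0.083.
Under exogeneity and monotonicity, PN = (p₁ − p₀) / p₁.
PN = (0.332 − 0.083) / 0.332 = 0.249 / 0.332 ≈ 0.7500

PN ≈ 0.750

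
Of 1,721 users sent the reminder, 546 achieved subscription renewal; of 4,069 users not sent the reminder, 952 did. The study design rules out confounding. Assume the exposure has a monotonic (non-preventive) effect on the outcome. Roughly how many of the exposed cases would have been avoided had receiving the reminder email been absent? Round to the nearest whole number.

about 143 cases

p₁ = P(outcome | exposed) = 546/1721 = 0.31726
p₀ = P(outcome | unexposed) = 952/4069 = 0.23396
PN = (p₁ − p₀)/p₁ = (0.31726 − 0.23396) / 0.31726 ≈ 0.26254.
Attributable cases ≈ PN × (exposed cases) = 0.26254 × 546 ≈ 143.35.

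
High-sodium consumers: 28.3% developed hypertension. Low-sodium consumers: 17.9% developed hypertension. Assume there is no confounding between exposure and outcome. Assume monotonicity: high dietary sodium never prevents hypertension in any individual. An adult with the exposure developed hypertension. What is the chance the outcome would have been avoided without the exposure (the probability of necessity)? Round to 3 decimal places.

PN ≈ 0.367

p₁ = 0.283, p₀ = 0.179.
Under exogeneity and monotonicity, PN = (p₁ − p₀) / p₁.
PN = (0.283 − 0.179) / 0.283 = 0.104 / 0.283 ≈ 0.3675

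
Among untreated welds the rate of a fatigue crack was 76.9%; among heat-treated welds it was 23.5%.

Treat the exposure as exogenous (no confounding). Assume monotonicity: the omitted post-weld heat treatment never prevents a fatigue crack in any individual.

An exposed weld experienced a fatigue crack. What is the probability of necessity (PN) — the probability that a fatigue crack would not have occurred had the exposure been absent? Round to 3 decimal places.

p₁ = 0.769, p₀ = 0.235.
Under exogeneity and monotonicity, PN = (p₁ − p₀) / p₁.
PN = (0.769 − 0.235) / 0.769 = 0.534 / 0.769 ≈ 0.6944

PN ≈ 0.694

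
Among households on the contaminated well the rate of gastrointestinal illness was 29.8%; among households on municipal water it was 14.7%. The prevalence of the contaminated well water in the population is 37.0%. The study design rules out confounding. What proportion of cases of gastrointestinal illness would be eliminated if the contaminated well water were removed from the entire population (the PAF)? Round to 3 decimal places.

p₁ = 0.298, p₀ = 0.147.
Overall risk P(Y=1) = π·p₁ + (1−π)·p₀ = 0.37×0.298 + 0.63×0.147 = 0.20287.
Under exogeneity, PAF = [P(Y=1) − p₀] / P(Y=1).
PAF = (0.20287 − 0.147) / 0.20287 ≈ 0.2754

PAF ≈ 0.275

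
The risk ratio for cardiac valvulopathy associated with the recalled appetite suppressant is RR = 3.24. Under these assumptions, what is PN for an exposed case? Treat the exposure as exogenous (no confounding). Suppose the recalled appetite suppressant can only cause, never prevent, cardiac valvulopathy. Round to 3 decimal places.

Under exogeneity and monotonicity, PN = (RR − 1) / RR = 1 − 1/RR.
PN = (3.24 − 1) / 3.24 = 2.24 / 3.24 ≈ 0.6914

PN ≈ 0.691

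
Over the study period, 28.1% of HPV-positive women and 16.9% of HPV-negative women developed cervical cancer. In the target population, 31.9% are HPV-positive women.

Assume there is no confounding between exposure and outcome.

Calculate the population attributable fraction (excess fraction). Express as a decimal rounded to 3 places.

PAF ≈ 0.175

p₁ = 0.281, p₀ = 0.169.
Overall risk P(Y=1) = π·p₁ + (1−π)·p₀ = 0.319×0.281 + 0.681×0.169 = 0.20473.
Under exogeneity, PAF = [P(Y=1) − p₀] / P(Y=1).
PAF = (0.20473 − 0.169) / 0.20473 ≈ 0.1745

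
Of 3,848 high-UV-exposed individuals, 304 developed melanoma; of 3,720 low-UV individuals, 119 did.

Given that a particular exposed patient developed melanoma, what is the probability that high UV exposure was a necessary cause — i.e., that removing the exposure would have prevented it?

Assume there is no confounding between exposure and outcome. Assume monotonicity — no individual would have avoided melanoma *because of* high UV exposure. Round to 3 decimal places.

PN ≈ 0.595

p₁ = P(outcome | exposed) = 304/3848 = 0.079002
p₀ = P(outcome | unexposed) = 119/3720 = 0.031989
Under exogeneity and monotonicity, PN = (p₁ − p₀) / p₁.
PN = (0.079002 − 0.031989) / 0.079002 = 0.047013 / 0.079002 ≈ 0.5951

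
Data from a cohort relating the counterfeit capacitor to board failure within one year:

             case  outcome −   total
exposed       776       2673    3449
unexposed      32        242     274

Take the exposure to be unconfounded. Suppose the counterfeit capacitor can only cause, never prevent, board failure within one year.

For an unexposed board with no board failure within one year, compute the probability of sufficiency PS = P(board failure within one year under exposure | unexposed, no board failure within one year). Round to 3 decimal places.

p₁ = P(outcome | exposed) = 776/3449 = 0.22499
p₀ = P(outcome | unexposed) = 32/274 = 0.11679
Under exogeneity and monotonicity, PS = (p₁ − p₀) / (1 − p₀).
PS = (0.22499 − 0.11679) / (1 − 0.11679) = 0.1082 / 0.88321 ≈ 0.1225

PS ≈ 0.123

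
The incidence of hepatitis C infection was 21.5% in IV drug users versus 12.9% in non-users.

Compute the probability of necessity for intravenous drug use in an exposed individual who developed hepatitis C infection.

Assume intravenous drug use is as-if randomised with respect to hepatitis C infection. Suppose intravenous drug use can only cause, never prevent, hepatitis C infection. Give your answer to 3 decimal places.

p₁ = 0.215, p₀ = 0.129.
Under exogeneity and monotonicity, PN = (p₁ − p₀) / p₁.
PN = (0.215 − 0.129) / 0.215 = 0.086 / 0.215 ≈ 0.4000

PN ≈ 0.400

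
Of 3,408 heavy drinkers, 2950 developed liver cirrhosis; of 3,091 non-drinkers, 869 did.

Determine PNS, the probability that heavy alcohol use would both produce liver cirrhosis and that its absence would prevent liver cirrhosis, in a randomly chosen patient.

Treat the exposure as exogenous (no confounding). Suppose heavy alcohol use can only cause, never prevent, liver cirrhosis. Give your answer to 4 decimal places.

PNS ≈ 0.5845

p₁ = P(outcome | exposed) = 2950/3408 = 0.86561
p₀ = P(outcome | unexposed) = 869/3091 = 0.28114
Under exogeneity and monotonicity, PNS = p₁ − p₀.
PNS = 0.86561 − 0.28114 = 0.58447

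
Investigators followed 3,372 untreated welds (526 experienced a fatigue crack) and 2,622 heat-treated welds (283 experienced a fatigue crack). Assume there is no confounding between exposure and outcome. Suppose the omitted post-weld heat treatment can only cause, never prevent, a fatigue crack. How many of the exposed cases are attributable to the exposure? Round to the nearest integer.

p₁ = P(outcome | exposed) = 526/3372 = 0.15599
p₀ = P(outcome | unexposed) = 283/2622 = 0.10793
PN = (p₁ − p₀)/p₁ = (0.15599 − 0.10793) / 0.15599 ≈ 0.30808.
Attributable cases ≈ PN × (exposed cases) = 0.30808 × 526 ≈ 162.05.

about 162 cases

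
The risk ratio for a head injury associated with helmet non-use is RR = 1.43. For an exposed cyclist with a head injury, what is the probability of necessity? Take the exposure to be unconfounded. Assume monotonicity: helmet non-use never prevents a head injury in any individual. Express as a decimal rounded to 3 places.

Under exogeneity and monotonicity, PN = (RR − 1) / RR = 1 − 1/RR.
PN = (1.43 − 1) / 1.43 = 0.43 / 1.43 ≈ 0.3007

PN ≈ 0.301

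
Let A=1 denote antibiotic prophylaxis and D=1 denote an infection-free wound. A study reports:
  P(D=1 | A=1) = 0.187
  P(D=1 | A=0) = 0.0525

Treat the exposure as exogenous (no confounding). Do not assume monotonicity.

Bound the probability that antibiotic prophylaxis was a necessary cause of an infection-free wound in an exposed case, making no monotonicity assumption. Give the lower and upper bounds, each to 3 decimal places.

0.719 ≤ PN ≤ 1.000

Let p₁ = 0.187, p₀ = 0.0525.
Under exogeneity alone the bounds on PN are max{0,(p₁−p₀)/p₁} ≤ PN ≤ min{1,(1−p₀)/p₁}.
  lower = (p₁ − p₀)/p₁ = 0.1345 / 0.187 ≈ 0.7193
  upper = min{1, (1 − p₀)/p₁} = 0.9475 / 0.187 ≈ 5.0668 → capped at 1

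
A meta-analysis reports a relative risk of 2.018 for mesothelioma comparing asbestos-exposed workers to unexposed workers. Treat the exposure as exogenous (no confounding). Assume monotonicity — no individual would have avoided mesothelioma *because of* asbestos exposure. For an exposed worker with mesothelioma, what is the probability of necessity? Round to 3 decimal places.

PN ≈ 0.504

Under exogeneity and monotonicity, PN = (RR − 1) / RR = 1 − 1/RR.
PN = (2.018 − 1) / 2.018 = 1.018 / 2.018 ≈ 0.5045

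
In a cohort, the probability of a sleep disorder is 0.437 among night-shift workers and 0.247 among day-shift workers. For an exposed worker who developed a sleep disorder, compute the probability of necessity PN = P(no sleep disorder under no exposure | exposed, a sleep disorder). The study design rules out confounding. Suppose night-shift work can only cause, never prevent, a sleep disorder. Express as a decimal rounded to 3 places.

Let p₁ = 0.437, p₀ = 0.247.
Under exogeneity and monotonicity, PN = (p₁ − p₀) / p₁.
PN = (0.437 − 0.247) / 0.437 = 0.19 / 0.437 ≈ 0.4348

PN ≈ 0.435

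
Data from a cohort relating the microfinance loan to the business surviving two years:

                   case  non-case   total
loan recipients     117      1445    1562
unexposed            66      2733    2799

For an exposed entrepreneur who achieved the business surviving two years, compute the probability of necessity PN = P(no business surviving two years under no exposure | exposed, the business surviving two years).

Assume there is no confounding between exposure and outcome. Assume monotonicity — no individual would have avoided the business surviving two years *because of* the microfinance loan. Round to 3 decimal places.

PN ≈ 0.685

p₁ = P(outcome | exposed) = 117/1562 = 0.074904
p₀ = P(outcome | unexposed) = 66/2799 = 0.02358
Under exogeneity and monotonicity, PN = (p₁ − p₀)/p₁.
PN = (0.074904 − 0.02358) / 0.074904 ≈ 0.6852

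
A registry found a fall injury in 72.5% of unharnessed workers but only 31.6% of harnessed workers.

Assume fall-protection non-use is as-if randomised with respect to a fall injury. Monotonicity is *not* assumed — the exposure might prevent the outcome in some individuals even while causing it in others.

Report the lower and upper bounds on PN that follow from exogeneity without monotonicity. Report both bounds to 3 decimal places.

p₁ = 0.725, p₀ = 0.316.
Under exogeneity alone the bounds on PN are max{0,(p₁−p₀)/p₁} ≤ PN ≤ min{1,(1−p₀)/p₁}.
  lower = (p₁ − p₀)/p₁ = 0.409 / 0.725 ≈ 0.5641
  upper = min{1, (1 − p₀)/p₁} = 0.684 / 0.725 ≈ 0.9434

0.564 ≤ PN ≤ 0.943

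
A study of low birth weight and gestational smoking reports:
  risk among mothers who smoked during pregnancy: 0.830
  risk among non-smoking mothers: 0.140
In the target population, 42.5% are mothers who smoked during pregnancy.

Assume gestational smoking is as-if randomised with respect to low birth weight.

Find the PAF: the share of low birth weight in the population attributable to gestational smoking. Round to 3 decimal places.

Let p₁ = 0.83, p₀ = 0.14.
Overall risk P(Y=1) = π·p₁ + (1−π)·p₀ = 0.425×0.83 + 0.575×0.14 = 0.43325.
Under exogeneity, PAF = [P(Y=1) − p₀] / P(Y=1).
PAF = (0.43325 − 0.14) / 0.43325 ≈ 0.6769

PAF ≈ 0.677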